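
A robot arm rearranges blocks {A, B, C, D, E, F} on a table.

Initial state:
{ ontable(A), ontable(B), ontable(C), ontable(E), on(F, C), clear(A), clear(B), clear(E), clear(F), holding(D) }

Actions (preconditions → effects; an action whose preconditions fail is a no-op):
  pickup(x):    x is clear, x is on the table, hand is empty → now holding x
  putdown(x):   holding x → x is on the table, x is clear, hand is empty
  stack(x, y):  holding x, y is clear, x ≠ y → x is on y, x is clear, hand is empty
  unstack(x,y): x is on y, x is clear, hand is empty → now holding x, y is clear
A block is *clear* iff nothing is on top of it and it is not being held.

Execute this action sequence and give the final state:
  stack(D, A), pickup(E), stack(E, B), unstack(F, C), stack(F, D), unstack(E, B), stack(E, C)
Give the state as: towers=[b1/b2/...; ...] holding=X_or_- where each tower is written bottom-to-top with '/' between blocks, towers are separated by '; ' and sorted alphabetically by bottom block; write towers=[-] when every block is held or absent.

towers=[A/D/F; B; C/E] holding=-

step 1 (stack(D, A)): towers=[A/D; B; C/F; E] holding=-
step 2 (pickup(E)): towers=[A/D; B; C/F] holding=E
step 3 (stack(E, B)): towers=[A/D; B/E; C/F] holding=-
step 4 (unstack(F, C)): towers=[A/D; B/E; C] holding=F
step 5 (stack(F, D)): towers=[A/D/F; B/E; C] holding=-
step 6 (unstack(E, B)): towers=[A/D/F; B; C] holding=E
step 7 (stack(E, C)): towers=[A/D/F; B; C/E] holding=-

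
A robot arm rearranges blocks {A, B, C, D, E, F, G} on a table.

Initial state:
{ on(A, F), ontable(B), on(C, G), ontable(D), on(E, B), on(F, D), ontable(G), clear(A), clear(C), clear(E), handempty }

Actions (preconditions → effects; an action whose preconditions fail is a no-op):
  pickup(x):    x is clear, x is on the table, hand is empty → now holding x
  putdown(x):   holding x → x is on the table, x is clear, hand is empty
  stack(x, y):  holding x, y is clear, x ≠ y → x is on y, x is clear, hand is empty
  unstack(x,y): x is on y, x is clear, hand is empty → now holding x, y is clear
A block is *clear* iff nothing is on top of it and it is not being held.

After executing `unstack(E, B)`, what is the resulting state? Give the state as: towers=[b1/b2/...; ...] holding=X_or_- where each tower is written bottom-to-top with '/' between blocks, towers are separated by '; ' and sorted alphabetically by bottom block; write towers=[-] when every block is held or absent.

towers=[B; D/F/A; G/C] holding=E

before: towers=[B/E; D/F/A; G/C] holding=-
pre[unstack(E, B)]: on(E,B) ✓, clear(E) ✓, handempty ✓
all met → apply unstack(E, B)
after:  towers=[B; D/F/A; G/C] holding=E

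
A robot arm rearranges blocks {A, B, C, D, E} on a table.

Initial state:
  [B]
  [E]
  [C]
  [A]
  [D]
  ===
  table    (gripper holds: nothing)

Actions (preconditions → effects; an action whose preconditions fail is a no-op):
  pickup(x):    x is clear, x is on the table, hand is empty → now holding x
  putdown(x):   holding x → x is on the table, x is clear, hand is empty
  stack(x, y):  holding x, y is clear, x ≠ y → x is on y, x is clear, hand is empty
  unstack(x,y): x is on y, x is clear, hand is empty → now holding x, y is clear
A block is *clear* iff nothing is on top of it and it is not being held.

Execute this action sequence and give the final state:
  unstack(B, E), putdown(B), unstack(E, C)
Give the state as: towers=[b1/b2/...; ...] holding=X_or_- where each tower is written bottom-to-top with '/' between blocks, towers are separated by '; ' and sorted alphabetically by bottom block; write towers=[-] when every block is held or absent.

step 1 (unstack(B, E)): towers=[D/A/C/E] holding=B
step 2 (putdown(B)): towers=[B; D/A/C/E] holding=-
step 3 (unstack(E, C)): towers=[B; D/A/C] holding=E

towers=[B; D/A/C] holding=E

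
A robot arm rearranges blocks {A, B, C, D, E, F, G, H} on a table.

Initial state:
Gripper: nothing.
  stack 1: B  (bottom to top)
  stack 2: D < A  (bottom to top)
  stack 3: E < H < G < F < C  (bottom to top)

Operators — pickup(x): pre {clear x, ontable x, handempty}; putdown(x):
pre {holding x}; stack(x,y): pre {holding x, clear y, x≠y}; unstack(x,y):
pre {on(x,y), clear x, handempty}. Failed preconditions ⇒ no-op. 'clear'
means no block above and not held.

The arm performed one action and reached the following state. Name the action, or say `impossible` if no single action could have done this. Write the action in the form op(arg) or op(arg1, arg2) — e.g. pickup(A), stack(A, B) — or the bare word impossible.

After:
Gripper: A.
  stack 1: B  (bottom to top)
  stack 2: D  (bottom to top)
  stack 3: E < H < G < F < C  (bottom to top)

target: towers=[B; D; E/H/G/F/C] holding=A
     unstack(A, D) → towers=[B; D; E/H/G/F/C] holding=A  ← match
         pickup(B) → towers=[D/A; E/H/G/F/C] holding=B
     unstack(C, F) → towers=[B; D/A; E/H/G/F] holding=C

unstack(A, D)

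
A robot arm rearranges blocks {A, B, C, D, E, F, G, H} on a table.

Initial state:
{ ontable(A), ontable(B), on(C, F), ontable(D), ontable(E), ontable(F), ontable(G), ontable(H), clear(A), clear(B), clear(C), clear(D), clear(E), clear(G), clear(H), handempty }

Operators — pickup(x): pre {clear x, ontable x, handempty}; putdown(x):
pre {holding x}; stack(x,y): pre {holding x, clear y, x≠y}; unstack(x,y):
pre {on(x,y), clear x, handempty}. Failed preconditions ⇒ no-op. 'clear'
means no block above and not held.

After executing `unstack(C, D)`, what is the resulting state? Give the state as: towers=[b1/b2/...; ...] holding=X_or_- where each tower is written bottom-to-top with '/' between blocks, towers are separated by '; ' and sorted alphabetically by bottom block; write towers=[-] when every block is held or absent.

before: towers=[A; B; D; E; F/C; G; H] holding=-
pre[unstack(C, D)]: on(C,D) no, clear(C) yes, handempty yes
on(C,D) unmet → unstack(C, D) is a no-op
after:  towers=[A; B; D; E; F/C; G; H] holding=-

towers=[A; B; D; E; F/C; G; H] holding=-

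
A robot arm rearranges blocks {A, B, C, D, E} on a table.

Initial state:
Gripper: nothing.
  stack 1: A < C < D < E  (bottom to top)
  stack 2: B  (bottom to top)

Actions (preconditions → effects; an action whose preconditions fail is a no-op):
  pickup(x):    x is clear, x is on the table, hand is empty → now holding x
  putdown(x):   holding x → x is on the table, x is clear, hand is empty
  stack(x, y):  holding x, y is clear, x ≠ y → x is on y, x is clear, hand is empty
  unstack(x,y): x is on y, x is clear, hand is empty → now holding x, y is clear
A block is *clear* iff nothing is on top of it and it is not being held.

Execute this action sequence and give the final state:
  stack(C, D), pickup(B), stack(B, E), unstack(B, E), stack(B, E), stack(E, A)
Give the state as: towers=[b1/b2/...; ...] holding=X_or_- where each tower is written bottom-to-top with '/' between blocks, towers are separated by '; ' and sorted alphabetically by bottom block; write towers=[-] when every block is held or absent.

towers=[A/C/D/E/B] holding=-

step 1 (stack(C, D)) [no-op]: towers=[A/C/D/E; B] holding=-
step 2 (pickup(B)): towers=[A/C/D/E] holding=B
step 3 (stack(B, E)): towers=[A/C/D/E/B] holding=-
step 4 (unstack(B, E)): towers=[A/C/D/E] holding=B
step 5 (stack(B, E)): towers=[A/C/D/E/B] holding=-
step 6 (stack(E, A)) [no-op]: towers=[A/C/D/E/B] holding=-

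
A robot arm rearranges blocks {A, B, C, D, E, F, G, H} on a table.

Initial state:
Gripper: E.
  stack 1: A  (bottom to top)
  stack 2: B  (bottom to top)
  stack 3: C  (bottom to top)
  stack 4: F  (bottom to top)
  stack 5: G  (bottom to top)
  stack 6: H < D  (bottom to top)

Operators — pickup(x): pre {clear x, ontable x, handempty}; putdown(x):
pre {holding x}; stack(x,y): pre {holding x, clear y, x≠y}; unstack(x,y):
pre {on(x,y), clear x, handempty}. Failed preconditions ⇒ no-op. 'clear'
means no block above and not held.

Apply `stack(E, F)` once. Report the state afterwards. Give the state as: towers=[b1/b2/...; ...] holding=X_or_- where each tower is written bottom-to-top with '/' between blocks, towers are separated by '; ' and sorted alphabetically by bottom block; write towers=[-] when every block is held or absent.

towers=[A; B; C; F/E; G; H/D] holding=-

before: towers=[A; B; C; F; G; H/D] holding=E
pre[stack(E, F)]: holding(E) ok, clear(F) ok, E≠F ok
all met → apply stack(E, F)
after:  towers=[A; B; C; F/E; G; H/D] holding=-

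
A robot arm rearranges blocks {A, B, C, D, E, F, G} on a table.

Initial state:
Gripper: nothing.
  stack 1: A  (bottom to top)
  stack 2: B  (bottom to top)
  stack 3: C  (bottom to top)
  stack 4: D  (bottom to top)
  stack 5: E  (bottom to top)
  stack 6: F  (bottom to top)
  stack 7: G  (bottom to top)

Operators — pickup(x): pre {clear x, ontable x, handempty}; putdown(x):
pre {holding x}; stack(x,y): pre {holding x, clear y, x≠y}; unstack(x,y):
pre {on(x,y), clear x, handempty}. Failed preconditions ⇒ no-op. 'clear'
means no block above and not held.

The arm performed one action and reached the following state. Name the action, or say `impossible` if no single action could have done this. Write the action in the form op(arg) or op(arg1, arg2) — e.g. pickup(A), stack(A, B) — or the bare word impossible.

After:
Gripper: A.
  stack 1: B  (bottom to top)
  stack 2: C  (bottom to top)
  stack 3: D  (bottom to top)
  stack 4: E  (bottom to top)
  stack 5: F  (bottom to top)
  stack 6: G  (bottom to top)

target: towers=[B; C; D; E; F; G] holding=A
         pickup(B) → towers=[A; C; D; E; F; G] holding=B
         pickup(F) → towers=[A; B; C; D; E; G] holding=F
         pickup(G) → towers=[A; B; C; D; E; F] holding=G
         pickup(D) → towers=[A; B; C; E; F; G] holding=D
         pickup(A) → towers=[B; C; D; E; F; G] holding=A  ← match
         pickup(E) → towers=[A; B; C; D; F; G] holding=E
         pickup(C) → towers=[A; B; D; E; F; G] holding=C

pickup(A)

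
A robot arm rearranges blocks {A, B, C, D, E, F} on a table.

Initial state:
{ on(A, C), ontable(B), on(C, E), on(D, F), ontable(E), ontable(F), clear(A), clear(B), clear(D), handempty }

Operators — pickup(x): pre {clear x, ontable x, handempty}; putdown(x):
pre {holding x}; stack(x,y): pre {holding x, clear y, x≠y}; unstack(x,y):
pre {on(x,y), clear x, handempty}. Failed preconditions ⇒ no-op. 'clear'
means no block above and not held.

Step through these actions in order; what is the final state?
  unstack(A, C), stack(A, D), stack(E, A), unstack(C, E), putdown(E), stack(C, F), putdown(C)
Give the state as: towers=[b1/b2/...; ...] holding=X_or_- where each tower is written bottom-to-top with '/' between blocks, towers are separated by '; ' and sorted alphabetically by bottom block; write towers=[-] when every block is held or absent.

towers=[B; C; E; F/D/A] holding=-

step 1 (unstack(A, C)): towers=[B; E/C; F/D] holding=A
step 2 (stack(A, D)): towers=[B; E/C; F/D/A] holding=-
step 3 (stack(E, A)) [no-op]: towers=[B; E/C; F/D/A] holding=-
step 4 (unstack(C, E)): towers=[B; E; F/D/A] holding=C
step 5 (putdown(E)) [no-op]: towers=[B; E; F/D/A] holding=C
step 6 (stack(C, F)) [no-op]: towers=[B; E; F/D/A] holding=C
step 7 (putdown(C)): towers=[B; C; E; F/D/A] holding=-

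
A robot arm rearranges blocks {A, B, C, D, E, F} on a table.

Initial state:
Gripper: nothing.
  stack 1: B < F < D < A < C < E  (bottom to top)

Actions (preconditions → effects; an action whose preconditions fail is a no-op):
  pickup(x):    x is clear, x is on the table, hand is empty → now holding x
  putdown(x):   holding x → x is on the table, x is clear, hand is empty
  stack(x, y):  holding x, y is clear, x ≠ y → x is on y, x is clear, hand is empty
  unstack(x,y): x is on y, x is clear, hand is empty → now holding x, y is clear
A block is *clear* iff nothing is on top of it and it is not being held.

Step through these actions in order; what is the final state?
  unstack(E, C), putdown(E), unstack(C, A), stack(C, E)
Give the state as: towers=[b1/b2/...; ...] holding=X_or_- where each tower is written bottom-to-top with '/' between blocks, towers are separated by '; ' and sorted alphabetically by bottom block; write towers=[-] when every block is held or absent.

step 1 (unstack(E, C)): towers=[B/F/D/A/C] holding=E
step 2 (putdown(E)): towers=[B/F/D/A/C; E] holding=-
step 3 (unstack(C, A)): towers=[B/F/D/A; E] holding=C
step 4 (stack(C, E)): towers=[B/F/D/A; E/C] holding=-

towers=[B/F/D/A; E/C] holding=-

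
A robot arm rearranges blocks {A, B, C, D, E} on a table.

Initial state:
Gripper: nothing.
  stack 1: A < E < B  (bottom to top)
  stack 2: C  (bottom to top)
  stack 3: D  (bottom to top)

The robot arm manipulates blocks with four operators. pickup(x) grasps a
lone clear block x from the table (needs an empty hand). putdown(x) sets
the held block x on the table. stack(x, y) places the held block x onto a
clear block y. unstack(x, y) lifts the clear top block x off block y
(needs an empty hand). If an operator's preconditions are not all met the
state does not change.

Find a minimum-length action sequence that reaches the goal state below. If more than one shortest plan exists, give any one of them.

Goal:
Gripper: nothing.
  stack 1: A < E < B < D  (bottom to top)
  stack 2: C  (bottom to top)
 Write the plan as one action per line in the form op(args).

pickup(D)
stack(D, B)

step 1 (pickup(D)): towers=[A/E/B; C] holding=D
step 2 (stack(D, B)): towers=[A/E/B/D; C] holding=-
goal check: towers=[A/E/B/D; C] holding=- — reached (length 2, optimal by BFS)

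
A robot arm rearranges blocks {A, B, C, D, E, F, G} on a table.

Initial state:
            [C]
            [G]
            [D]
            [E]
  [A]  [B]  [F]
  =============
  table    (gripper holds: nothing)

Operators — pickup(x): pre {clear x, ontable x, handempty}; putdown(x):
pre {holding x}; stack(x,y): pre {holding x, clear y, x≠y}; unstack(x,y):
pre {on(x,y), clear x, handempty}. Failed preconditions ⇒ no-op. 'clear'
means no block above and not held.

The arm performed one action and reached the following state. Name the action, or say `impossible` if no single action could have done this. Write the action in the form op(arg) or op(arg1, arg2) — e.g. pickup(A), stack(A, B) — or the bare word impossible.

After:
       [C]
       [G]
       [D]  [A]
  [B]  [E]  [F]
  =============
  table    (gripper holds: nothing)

target: towers=[B; E/D/G/C; F/A] holding=-
         pickup(B) → towers=[A; F/E/D/G/C] holding=B
         pickup(A) → towers=[B; F/E/D/G/C] holding=A
     unstack(C, G) → towers=[A; B; F/E/D/G] holding=C
none of the 3 applicable actions match → impossible

impossible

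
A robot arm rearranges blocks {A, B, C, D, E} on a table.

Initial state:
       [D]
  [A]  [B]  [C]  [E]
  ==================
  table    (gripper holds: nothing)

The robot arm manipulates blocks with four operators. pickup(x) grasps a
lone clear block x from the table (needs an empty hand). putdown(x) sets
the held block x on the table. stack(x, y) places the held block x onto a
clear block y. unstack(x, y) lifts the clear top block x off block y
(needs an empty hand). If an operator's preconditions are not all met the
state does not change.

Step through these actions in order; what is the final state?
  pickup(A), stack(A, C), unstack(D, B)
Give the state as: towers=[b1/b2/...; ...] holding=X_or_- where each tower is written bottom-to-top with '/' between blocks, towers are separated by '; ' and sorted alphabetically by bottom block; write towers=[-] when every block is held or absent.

step 1 (pickup(A)): towers=[B/D; C; E] holding=A
step 2 (stack(A, C)): towers=[B/D; C/A; E] holding=-
step 3 (unstack(D, B)): towers=[B; C/A; E] holding=D

towers=[B; C/A; E] holding=D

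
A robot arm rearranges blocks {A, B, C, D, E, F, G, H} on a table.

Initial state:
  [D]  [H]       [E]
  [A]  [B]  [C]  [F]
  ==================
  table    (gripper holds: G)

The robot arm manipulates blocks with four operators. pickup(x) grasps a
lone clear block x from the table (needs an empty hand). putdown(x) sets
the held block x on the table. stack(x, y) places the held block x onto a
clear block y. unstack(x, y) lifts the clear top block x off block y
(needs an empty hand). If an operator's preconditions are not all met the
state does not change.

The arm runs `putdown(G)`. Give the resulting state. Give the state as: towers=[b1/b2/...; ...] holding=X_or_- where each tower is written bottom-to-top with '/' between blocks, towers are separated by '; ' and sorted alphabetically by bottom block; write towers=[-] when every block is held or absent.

towers=[A/D; B/H; C; F/E; G] holding=-

before: towers=[A/D; B/H; C; F/E] holding=G
pre[putdown(G)]: holding(G) ✓
all met → apply putdown(G)
after:  towers=[A/D; B/H; C; F/E; G] holding=-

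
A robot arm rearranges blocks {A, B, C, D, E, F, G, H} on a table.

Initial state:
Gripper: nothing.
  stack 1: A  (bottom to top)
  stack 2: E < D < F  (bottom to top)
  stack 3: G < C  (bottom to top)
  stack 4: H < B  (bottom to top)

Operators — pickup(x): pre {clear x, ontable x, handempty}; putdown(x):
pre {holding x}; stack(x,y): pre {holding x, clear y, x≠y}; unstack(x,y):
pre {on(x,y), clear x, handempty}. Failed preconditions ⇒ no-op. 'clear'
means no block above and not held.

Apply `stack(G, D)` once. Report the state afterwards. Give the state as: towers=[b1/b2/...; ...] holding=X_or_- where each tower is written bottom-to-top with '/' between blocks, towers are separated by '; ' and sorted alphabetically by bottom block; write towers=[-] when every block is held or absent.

before: towers=[A; E/D/F; G/C; H/B] holding=-
pre[stack(G, D)]: holding(G) no, clear(D) no, G≠D yes
holding(G), clear(D) unmet → stack(G, D) is a no-op
after:  towers=[A; E/D/F; G/C; H/B] holding=-

towers=[A; E/D/F; G/C; H/B] holding=-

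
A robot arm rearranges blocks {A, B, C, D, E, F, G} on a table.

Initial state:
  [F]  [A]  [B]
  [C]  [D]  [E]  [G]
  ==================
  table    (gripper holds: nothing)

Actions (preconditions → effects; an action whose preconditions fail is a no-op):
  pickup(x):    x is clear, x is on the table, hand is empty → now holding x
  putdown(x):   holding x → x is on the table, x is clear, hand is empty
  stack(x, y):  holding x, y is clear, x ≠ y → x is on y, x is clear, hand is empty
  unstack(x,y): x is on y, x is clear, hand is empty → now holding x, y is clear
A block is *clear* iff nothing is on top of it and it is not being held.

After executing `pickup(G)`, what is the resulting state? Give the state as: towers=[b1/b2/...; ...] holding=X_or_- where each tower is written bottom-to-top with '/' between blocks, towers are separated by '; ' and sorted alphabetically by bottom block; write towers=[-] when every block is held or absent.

before: towers=[C/F; D/A; E/B; G] holding=-
pre[pickup(G)]: clear(G) ✓, ontable(G) ✓, handempty ✓
all met → apply pickup(G)
after:  towers=[C/F; D/A; E/B] holding=G

towers=[C/F; D/A; E/B] holding=G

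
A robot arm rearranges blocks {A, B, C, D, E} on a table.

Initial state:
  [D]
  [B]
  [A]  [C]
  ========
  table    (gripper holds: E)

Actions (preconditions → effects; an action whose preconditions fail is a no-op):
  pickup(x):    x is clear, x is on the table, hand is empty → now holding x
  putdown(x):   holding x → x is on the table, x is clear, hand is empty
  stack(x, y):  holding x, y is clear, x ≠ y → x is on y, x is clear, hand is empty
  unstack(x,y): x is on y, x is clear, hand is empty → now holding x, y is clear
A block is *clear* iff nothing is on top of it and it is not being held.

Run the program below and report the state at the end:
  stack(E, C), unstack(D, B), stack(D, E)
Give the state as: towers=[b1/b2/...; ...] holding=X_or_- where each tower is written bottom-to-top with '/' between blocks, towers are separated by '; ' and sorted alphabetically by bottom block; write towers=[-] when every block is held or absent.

towers=[A/B; C/E/D] holding=-

step 1 (stack(E, C)): towers=[A/B/D; C/E] holding=-
step 2 (unstack(D, B)): towers=[A/B; C/E] holding=D
step 3 (stack(D, E)): towers=[A/B; C/E/D] holding=-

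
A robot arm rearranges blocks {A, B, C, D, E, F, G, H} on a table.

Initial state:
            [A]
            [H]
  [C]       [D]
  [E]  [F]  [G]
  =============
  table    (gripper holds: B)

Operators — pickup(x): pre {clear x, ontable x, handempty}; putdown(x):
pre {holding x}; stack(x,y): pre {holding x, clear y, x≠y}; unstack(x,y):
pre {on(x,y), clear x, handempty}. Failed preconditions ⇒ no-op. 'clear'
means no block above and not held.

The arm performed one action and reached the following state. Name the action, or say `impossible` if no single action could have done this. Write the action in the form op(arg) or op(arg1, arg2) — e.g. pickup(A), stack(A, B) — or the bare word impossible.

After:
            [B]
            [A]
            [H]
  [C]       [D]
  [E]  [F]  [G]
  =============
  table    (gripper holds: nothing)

target: towers=[E/C; F; G/D/H/A/B] holding=-
        putdown(B) → towers=[B; E/C; F; G/D/H/A] holding=-
       stack(B, A) → towers=[E/C; F; G/D/H/A/B] holding=-  ← match
       stack(B, F) → towers=[E/C; F/B; G/D/H/A] holding=-
       stack(B, C) → towers=[E/C/B; F; G/D/H/A] holding=-

stack(B, A)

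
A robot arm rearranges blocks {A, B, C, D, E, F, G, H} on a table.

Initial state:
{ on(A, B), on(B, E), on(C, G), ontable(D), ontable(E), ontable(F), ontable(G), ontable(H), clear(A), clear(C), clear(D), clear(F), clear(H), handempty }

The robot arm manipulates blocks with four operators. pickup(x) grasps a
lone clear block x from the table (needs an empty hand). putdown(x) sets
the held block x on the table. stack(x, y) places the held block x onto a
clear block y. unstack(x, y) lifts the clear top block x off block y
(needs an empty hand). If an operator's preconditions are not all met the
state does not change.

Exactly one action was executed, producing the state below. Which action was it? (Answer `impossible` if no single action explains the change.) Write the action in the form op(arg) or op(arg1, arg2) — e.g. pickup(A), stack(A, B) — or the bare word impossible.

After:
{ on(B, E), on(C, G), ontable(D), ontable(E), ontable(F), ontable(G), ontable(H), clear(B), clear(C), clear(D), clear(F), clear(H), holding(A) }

target: towers=[D; E/B; F; G/C; H] holding=A
     unstack(A, B) → towers=[D; E/B; F; G/C; H] holding=A  ← match
         pickup(H) → towers=[D; E/B/A; F; G/C] holding=H
         pickup(F) → towers=[D; E/B/A; G/C; H] holding=F
         pickup(D) → towers=[E/B/A; F; G/C; H] holding=D
     unstack(C, G) → towers=[D; E/B/A; F; G; H] holding=C

unstack(A, B)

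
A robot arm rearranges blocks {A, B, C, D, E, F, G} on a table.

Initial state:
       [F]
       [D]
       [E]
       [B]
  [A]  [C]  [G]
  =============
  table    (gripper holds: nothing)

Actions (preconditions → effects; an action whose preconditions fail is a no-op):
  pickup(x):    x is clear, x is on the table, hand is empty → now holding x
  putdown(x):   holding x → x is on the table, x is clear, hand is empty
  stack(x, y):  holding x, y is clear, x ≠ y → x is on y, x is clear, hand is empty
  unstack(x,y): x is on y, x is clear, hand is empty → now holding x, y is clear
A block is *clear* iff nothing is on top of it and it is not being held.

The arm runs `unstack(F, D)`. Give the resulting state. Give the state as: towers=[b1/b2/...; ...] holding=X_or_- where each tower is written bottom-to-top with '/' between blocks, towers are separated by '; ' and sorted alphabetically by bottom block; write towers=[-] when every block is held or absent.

before: towers=[A; C/B/E/D/F; G] holding=-
pre[unstack(F, D)]: on(F,D) yes, clear(F) yes, handempty yes
all met → apply unstack(F, D)
after:  towers=[A; C/B/E/D; G] holding=F

towers=[A; C/B/E/D; G] holding=F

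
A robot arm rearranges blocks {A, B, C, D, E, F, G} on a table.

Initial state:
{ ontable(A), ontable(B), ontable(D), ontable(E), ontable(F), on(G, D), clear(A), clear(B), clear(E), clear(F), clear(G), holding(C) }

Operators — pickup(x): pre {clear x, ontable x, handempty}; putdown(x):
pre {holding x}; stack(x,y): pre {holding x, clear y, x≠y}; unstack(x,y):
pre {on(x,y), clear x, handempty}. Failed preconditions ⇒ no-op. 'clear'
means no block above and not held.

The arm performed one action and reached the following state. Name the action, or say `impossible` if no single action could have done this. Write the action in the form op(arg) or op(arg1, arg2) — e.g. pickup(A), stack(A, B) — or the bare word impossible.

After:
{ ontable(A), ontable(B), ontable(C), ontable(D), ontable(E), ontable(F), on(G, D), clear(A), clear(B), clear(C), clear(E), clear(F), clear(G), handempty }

putdown(C)

target: towers=[A; B; C; D/G; E; F] holding=-
        putdown(C) → towers=[A; B; C; D/G; E; F] holding=-  ← match
       stack(C, B) → towers=[A; B/C; D/G; E; F] holding=-
       stack(C, F) → towers=[A; B; D/G; E; F/C] holding=-
       stack(C, G) → towers=[A; B; D/G/C; E; F] holding=-
       stack(C, A) → towers=[A/C; B; D/G; E; F] holding=-
       stack(C, E) → towers=[A; B; D/G; E/C; F] holding=-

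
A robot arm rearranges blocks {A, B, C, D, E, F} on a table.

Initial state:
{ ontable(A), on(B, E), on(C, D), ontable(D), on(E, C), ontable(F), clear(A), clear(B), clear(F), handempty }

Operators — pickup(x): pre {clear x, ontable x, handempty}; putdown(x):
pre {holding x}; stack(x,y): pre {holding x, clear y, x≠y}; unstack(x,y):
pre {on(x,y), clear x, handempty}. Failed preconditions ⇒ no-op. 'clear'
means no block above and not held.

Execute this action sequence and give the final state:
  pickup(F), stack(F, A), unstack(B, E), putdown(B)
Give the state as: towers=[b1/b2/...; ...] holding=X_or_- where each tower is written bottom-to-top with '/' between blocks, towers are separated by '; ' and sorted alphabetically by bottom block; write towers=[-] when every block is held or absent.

step 1 (pickup(F)): towers=[A; D/C/E/B] holding=F
step 2 (stack(F, A)): towers=[A/F; D/C/E/B] holding=-
step 3 (unstack(B, E)): towers=[A/F; D/C/E] holding=B
step 4 (putdown(B)): towers=[A/F; B; D/C/E] holding=-

towers=[A/F; B; D/C/E] holding=-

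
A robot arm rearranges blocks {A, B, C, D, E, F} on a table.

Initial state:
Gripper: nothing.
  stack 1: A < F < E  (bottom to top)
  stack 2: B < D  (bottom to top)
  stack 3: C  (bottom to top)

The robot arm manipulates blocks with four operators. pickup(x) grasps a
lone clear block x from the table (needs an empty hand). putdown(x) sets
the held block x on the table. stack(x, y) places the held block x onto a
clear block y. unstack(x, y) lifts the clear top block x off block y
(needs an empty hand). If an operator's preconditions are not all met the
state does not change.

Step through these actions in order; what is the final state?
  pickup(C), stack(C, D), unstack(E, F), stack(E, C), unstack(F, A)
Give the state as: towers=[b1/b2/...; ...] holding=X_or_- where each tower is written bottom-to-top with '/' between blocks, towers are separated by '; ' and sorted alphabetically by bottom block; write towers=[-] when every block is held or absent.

towers=[A; B/D/C/E] holding=F

step 1 (pickup(C)): towers=[A/F/E; B/D] holding=C
step 2 (stack(C, D)): towers=[A/F/E; B/D/C] holding=-
step 3 (unstack(E, F)): towers=[A/F; B/D/C] holding=E
step 4 (stack(E, C)): towers=[A/F; B/D/C/E] holding=-
step 5 (unstack(F, A)): towers=[A; B/D/C/E] holding=F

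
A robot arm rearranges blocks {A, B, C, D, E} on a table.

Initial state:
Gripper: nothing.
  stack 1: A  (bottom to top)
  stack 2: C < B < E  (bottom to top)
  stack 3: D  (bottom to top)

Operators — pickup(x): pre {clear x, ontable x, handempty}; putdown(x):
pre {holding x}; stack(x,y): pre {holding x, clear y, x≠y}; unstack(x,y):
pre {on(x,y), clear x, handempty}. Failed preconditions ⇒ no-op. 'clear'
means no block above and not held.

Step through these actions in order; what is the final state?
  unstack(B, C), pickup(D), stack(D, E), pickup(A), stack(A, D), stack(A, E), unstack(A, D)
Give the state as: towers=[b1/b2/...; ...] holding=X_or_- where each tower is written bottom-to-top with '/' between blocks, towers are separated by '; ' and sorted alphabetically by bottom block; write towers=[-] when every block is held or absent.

step 1 (unstack(B, C)) [no-op]: towers=[A; C/B/E; D] holding=-
step 2 (pickup(D)): towers=[A; C/B/E] holding=D
step 3 (stack(D, E)): towers=[A; C/B/E/D] holding=-
step 4 (pickup(A)): towers=[C/B/E/D] holding=A
step 5 (stack(A, D)): towers=[C/B/E/D/A] holding=-
step 6 (stack(A, E)) [no-op]: towers=[C/B/E/D/A] holding=-
step 7 (unstack(A, D)): towers=[C/B/E/D] holding=A

towers=[C/B/E/D] holding=A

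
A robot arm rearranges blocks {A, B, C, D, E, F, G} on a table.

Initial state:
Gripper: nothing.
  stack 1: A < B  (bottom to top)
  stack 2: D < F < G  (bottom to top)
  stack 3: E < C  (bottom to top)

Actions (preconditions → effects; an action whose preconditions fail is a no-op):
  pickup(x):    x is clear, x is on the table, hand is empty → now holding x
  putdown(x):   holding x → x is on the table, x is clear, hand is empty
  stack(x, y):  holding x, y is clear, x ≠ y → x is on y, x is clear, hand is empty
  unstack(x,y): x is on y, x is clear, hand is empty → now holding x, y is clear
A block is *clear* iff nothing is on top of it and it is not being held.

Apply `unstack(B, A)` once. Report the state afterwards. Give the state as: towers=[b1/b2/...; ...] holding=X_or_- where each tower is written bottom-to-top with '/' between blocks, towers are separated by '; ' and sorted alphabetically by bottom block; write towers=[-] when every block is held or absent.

towers=[A; D/F/G; E/C] holding=B

before: towers=[A/B; D/F/G; E/C] holding=-
pre[unstack(B, A)]: on(B,A) ✓, clear(B) ✓, handempty ✓
all met → apply unstack(B, A)
after:  towers=[A; D/F/G; E/C] holding=B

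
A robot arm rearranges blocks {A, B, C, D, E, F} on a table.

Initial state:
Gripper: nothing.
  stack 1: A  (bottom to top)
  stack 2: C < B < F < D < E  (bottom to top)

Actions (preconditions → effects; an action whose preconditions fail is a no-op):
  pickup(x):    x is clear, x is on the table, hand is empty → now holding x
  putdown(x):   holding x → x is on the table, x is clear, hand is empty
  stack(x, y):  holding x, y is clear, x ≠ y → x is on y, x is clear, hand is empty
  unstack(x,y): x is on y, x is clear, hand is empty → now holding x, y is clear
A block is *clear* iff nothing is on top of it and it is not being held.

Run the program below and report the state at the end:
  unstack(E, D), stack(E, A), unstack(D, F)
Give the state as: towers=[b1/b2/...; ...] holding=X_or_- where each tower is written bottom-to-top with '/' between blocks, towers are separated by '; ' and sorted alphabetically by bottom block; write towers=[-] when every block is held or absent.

towers=[A/E; C/B/F] holding=D

step 1 (unstack(E, D)): towers=[A; C/B/F/D] holding=E
step 2 (stack(E, A)): towers=[A/E; C/B/F/D] holding=-
step 3 (unstack(D, F)): towers=[A/E; C/B/F] holding=D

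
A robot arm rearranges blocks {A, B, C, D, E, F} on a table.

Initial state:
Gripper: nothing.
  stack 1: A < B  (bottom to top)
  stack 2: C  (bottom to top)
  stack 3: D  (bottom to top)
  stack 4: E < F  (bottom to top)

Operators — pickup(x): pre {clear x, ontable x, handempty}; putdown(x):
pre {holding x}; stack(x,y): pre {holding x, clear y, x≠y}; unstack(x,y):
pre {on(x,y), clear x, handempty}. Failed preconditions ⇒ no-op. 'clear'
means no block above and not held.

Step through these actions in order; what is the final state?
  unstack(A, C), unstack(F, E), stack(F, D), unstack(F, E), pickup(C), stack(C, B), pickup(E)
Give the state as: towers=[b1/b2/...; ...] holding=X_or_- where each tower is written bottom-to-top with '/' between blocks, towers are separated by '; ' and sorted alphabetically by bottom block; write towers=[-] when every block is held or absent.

towers=[A/B/C; D/F] holding=E

step 1 (unstack(A, C)) [no-op]: towers=[A/B; C; D; E/F] holding=-
step 2 (unstack(F, E)): towers=[A/B; C; D; E] holding=F
step 3 (stack(F, D)): towers=[A/B; C; D/F; E] holding=-
step 4 (unstack(F, E)) [no-op]: towers=[A/B; C; D/F; E] holding=-
step 5 (pickup(C)): towers=[A/B; D/F; E] holding=C
step 6 (stack(C, B)): towers=[A/B/C; D/F; E] holding=-
step 7 (pickup(E)): towers=[A/B/C; D/F] holding=E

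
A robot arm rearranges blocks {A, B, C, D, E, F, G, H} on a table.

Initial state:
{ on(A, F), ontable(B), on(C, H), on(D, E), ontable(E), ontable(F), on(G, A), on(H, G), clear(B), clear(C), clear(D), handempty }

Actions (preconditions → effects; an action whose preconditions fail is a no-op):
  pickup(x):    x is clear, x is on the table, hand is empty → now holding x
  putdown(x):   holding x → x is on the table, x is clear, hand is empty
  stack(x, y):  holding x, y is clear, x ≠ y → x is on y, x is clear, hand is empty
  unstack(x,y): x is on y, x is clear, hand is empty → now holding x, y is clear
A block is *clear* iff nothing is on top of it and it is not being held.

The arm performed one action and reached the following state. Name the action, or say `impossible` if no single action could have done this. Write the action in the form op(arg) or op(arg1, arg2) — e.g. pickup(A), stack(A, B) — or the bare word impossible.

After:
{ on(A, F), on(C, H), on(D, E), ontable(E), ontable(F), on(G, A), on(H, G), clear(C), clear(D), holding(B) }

target: towers=[E/D; F/A/G/H/C] holding=B
         pickup(B) → towers=[E/D; F/A/G/H/C] holding=B  ← match
     unstack(D, E) → towers=[B; E; F/A/G/H/C] holding=D
     unstack(C, H) → towers=[B; E/D; F/A/G/H] holding=C

pickup(B)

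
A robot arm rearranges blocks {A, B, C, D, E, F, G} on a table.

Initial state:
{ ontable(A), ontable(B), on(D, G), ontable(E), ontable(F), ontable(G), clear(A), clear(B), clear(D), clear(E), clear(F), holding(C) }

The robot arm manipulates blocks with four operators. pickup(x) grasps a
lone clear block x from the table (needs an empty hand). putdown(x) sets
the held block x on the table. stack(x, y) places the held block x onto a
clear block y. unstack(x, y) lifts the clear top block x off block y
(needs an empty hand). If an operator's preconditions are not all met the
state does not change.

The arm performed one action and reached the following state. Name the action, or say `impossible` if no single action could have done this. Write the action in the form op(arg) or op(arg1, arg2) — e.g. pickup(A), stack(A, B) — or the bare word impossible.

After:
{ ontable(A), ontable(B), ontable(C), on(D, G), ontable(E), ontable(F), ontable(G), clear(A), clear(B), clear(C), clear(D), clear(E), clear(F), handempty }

putdown(C)

target: towers=[A; B; C; E; F; G/D] holding=-
        putdown(C) → towers=[A; B; C; E; F; G/D] holding=-  ← match
       stack(C, B) → towers=[A; B/C; E; F; G/D] holding=-
       stack(C, F) → towers=[A; B; E; F/C; G/D] holding=-
       stack(C, D) → towers=[A; B; E; F; G/D/C] holding=-
       stack(C, A) → towers=[A/C; B; E; F; G/D] holding=-
       stack(C, E) → towers=[A; B; E/C; F; G/D] holding=-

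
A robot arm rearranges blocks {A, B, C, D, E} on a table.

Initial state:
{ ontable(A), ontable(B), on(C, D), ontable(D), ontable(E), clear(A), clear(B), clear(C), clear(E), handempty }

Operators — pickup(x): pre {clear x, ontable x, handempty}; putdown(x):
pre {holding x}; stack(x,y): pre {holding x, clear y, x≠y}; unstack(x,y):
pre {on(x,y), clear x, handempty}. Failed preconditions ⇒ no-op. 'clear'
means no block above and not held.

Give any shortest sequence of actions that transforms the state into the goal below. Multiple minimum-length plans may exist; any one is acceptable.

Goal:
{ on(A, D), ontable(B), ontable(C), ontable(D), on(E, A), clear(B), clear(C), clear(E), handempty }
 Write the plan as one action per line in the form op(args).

unstack(C, D)
putdown(C)
pickup(A)
stack(A, D)
pickup(E)
stack(E, A)

step 1 (unstack(C, D)): towers=[A; B; D; E] holding=C
step 2 (putdown(C)): towers=[A; B; C; D; E] holding=-
step 3 (pickup(A)): towers=[B; C; D; E] holding=A
step 4 (stack(A, D)): towers=[B; C; D/A; E] holding=-
step 5 (pickup(E)): towers=[B; C; D/A] holding=E
step 6 (stack(E, A)): towers=[B; C; D/A/E] holding=-
goal check: towers=[B; C; D/A/E] holding=- — reached (length 6, optimal by BFS)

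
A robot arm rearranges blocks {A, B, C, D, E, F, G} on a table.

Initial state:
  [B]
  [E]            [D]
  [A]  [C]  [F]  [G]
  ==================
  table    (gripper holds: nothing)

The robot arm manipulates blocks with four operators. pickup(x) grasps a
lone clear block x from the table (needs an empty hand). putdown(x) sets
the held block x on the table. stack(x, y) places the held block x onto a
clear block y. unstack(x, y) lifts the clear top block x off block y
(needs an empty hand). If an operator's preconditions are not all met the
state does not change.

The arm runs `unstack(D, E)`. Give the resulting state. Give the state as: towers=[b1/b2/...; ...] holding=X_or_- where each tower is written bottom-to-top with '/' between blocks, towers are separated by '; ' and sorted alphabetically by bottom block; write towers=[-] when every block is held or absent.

towers=[A/E/B; C; F; G/D] holding=-

before: towers=[A/E/B; C; F; G/D] holding=-
pre[unstack(D, E)]: on(D,E) no, clear(D) yes, handempty yes
on(D,E) unmet → unstack(D, E) is a no-op
after:  towers=[A/E/B; C; F; G/D] holding=-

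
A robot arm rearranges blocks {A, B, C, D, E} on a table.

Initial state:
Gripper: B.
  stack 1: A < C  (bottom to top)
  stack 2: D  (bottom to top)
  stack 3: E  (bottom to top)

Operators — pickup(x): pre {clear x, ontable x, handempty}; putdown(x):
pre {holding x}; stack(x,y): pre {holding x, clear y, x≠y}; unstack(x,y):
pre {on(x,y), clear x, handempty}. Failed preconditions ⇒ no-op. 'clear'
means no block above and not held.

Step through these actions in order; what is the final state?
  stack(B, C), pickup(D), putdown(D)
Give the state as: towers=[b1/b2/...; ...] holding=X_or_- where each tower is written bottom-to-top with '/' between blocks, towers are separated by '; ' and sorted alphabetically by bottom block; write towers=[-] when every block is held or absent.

step 1 (stack(B, C)): towers=[A/C/B; D; E] holding=-
step 2 (pickup(D)): towers=[A/C/B; E] holding=D
step 3 (putdown(D)): towers=[A/C/B; D; E] holding=-

towers=[A/C/B; D; E] holding=-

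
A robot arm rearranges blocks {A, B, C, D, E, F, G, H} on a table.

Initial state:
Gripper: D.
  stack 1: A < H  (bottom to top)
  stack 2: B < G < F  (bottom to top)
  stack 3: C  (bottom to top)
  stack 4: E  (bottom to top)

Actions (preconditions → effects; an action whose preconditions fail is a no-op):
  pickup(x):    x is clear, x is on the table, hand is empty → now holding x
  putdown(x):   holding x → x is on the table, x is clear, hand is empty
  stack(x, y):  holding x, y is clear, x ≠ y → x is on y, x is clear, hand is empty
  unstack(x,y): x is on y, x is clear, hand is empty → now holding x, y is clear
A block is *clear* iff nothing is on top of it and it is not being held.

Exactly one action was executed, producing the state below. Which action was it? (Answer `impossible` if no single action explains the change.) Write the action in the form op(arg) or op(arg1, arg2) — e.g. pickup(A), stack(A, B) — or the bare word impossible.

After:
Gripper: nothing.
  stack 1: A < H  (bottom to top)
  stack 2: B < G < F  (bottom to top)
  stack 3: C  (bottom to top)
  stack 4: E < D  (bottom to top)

target: towers=[A/H; B/G/F; C; E/D] holding=-
        putdown(D) → towers=[A/H; B/G/F; C; D; E] holding=-
       stack(D, E) → towers=[A/H; B/G/F; C; E/D] holding=-  ← match
       stack(D, H) → towers=[A/H/D; B/G/F; C; E] holding=-
       stack(D, F) → towers=[A/H; B/G/F/D; C; E] holding=-
       stack(D, C) → towers=[A/H; B/G/F; C/D; E] holding=-

stack(D, E)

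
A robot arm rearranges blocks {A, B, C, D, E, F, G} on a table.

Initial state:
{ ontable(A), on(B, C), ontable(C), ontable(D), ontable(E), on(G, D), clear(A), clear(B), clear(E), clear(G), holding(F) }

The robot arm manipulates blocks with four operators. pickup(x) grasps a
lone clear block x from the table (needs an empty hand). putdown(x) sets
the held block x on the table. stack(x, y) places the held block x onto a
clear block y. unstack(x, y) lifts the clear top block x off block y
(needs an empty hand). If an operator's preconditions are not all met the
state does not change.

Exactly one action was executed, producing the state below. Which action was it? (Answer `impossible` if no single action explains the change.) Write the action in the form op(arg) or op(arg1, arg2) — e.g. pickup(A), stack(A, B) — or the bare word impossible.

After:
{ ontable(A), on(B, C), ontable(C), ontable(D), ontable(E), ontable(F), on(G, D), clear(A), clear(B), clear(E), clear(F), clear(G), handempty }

target: towers=[A; C/B; D/G; E; F] holding=-
        putdown(F) → towers=[A; C/B; D/G; E; F] holding=-  ← match
       stack(F, B) → towers=[A; C/B/F; D/G; E] holding=-
       stack(F, G) → towers=[A; C/B; D/G/F; E] holding=-
       stack(F, A) → towers=[A/F; C/B; D/G; E] holding=-
       stack(F, E) → towers=[A; C/B; D/G; E/F] holding=-

putdown(F)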